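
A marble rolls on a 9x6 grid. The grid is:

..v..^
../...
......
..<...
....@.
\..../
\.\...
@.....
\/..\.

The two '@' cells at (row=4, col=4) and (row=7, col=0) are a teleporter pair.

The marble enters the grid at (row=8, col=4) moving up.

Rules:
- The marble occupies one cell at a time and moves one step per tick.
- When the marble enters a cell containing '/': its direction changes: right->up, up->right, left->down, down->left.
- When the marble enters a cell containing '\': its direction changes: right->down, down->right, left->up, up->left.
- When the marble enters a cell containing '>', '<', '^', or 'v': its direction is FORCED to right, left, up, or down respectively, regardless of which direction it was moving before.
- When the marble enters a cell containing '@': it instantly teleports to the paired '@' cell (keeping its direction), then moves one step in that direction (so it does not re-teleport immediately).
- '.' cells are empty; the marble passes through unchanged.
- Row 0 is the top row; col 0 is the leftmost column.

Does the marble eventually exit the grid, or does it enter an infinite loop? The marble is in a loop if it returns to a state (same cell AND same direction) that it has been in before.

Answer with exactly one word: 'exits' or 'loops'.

Step 1: enter (8,4), '\' deflects up->left, move left to (8,3)
Step 2: enter (8,3), '.' pass, move left to (8,2)
Step 3: enter (8,2), '.' pass, move left to (8,1)
Step 4: enter (8,1), '/' deflects left->down, move down to (9,1)
Step 5: at (9,1) — EXIT via bottom edge, pos 1

Answer: exits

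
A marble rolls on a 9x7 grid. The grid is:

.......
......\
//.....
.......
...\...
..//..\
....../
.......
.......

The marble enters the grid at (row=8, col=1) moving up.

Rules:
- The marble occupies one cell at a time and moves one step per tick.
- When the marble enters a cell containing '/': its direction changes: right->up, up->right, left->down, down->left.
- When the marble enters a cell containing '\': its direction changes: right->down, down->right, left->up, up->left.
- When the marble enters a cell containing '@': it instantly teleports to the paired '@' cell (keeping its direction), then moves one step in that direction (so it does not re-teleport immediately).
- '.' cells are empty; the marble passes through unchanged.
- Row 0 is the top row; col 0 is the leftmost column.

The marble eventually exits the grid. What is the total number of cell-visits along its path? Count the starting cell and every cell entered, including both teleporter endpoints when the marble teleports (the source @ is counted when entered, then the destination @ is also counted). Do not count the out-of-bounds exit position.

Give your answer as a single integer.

Step 1: enter (8,1), '.' pass, move up to (7,1)
Step 2: enter (7,1), '.' pass, move up to (6,1)
Step 3: enter (6,1), '.' pass, move up to (5,1)
Step 4: enter (5,1), '.' pass, move up to (4,1)
Step 5: enter (4,1), '.' pass, move up to (3,1)
Step 6: enter (3,1), '.' pass, move up to (2,1)
Step 7: enter (2,1), '/' deflects up->right, move right to (2,2)
Step 8: enter (2,2), '.' pass, move right to (2,3)
Step 9: enter (2,3), '.' pass, move right to (2,4)
Step 10: enter (2,4), '.' pass, move right to (2,5)
Step 11: enter (2,5), '.' pass, move right to (2,6)
Step 12: enter (2,6), '.' pass, move right to (2,7)
Step 13: at (2,7) — EXIT via right edge, pos 2
Path length (cell visits): 12

Answer: 12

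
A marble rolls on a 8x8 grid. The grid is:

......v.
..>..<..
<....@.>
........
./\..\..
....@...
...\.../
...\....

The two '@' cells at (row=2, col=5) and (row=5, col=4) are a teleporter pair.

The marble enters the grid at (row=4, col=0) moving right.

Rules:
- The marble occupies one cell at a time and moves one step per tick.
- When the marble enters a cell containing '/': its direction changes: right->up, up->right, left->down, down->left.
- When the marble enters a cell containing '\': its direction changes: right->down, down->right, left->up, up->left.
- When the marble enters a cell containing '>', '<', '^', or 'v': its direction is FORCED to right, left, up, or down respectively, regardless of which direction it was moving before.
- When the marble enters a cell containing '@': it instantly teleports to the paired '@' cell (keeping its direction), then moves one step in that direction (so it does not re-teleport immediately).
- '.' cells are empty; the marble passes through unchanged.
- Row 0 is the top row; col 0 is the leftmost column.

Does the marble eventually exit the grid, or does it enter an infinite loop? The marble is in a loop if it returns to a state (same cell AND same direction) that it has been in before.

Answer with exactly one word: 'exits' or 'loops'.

Answer: exits

Derivation:
Step 1: enter (4,0), '.' pass, move right to (4,1)
Step 2: enter (4,1), '/' deflects right->up, move up to (3,1)
Step 3: enter (3,1), '.' pass, move up to (2,1)
Step 4: enter (2,1), '.' pass, move up to (1,1)
Step 5: enter (1,1), '.' pass, move up to (0,1)
Step 6: enter (0,1), '.' pass, move up to (-1,1)
Step 7: at (-1,1) — EXIT via top edge, pos 1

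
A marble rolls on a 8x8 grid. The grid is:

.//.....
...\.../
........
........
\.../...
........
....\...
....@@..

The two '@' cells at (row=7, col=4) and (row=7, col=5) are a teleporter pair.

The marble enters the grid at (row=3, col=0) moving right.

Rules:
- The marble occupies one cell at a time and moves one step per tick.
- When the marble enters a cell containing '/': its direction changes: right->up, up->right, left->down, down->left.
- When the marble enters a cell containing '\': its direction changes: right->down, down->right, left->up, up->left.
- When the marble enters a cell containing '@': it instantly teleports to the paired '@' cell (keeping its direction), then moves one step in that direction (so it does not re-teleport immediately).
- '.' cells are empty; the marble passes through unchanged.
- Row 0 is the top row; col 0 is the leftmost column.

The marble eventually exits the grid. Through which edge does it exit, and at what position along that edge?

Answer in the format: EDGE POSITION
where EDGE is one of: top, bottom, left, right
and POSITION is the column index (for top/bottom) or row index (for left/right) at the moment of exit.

Step 1: enter (3,0), '.' pass, move right to (3,1)
Step 2: enter (3,1), '.' pass, move right to (3,2)
Step 3: enter (3,2), '.' pass, move right to (3,3)
Step 4: enter (3,3), '.' pass, move right to (3,4)
Step 5: enter (3,4), '.' pass, move right to (3,5)
Step 6: enter (3,5), '.' pass, move right to (3,6)
Step 7: enter (3,6), '.' pass, move right to (3,7)
Step 8: enter (3,7), '.' pass, move right to (3,8)
Step 9: at (3,8) — EXIT via right edge, pos 3

Answer: right 3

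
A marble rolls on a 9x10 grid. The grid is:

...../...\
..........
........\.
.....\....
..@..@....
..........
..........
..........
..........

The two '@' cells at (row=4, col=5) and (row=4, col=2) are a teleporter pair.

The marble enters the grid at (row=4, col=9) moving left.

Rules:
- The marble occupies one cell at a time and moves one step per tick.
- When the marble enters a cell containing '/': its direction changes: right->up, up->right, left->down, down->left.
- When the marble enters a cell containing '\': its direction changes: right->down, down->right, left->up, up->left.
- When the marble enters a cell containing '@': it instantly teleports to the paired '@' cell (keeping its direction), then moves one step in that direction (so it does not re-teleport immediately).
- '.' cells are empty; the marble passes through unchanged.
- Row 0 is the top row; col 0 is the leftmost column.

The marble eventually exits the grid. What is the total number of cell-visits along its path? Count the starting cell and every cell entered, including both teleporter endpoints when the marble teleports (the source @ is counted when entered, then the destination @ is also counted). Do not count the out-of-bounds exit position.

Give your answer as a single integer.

Step 1: enter (4,9), '.' pass, move left to (4,8)
Step 2: enter (4,8), '.' pass, move left to (4,7)
Step 3: enter (4,7), '.' pass, move left to (4,6)
Step 4: enter (4,6), '.' pass, move left to (4,5)
Step 5: enter (4,5), '@' teleport (4,5)->(4,2), also enter (4,2), move left to (4,1)
Step 6: enter (4,1), '.' pass, move left to (4,0)
Step 7: enter (4,0), '.' pass, move left to (4,-1)
Step 8: at (4,-1) — EXIT via left edge, pos 4
Path length (cell visits): 8

Answer: 8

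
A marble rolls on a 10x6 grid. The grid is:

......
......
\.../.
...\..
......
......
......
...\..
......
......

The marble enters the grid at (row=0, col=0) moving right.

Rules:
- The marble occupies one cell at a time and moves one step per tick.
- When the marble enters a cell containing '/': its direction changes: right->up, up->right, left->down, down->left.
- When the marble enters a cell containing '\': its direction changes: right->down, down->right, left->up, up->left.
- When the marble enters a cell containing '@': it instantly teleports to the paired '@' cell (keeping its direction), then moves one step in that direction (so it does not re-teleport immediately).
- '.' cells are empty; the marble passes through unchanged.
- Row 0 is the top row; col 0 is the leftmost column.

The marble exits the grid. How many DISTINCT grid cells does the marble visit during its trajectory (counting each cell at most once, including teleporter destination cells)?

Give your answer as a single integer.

Answer: 6

Derivation:
Step 1: enter (0,0), '.' pass, move right to (0,1)
Step 2: enter (0,1), '.' pass, move right to (0,2)
Step 3: enter (0,2), '.' pass, move right to (0,3)
Step 4: enter (0,3), '.' pass, move right to (0,4)
Step 5: enter (0,4), '.' pass, move right to (0,5)
Step 6: enter (0,5), '.' pass, move right to (0,6)
Step 7: at (0,6) — EXIT via right edge, pos 0
Distinct cells visited: 6 (path length 6)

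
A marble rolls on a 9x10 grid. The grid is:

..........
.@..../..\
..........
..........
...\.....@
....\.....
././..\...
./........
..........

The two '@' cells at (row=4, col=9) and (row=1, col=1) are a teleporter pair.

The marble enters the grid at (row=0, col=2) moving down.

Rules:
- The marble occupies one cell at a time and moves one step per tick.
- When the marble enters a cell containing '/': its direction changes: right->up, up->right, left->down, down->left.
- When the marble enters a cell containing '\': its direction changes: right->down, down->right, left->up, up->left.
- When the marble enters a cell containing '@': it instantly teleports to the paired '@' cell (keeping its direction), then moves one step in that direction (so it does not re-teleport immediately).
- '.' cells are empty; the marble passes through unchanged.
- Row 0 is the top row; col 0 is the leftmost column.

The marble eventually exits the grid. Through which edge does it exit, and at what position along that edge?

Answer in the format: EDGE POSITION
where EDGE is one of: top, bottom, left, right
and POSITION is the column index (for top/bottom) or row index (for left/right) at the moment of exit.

Step 1: enter (0,2), '.' pass, move down to (1,2)
Step 2: enter (1,2), '.' pass, move down to (2,2)
Step 3: enter (2,2), '.' pass, move down to (3,2)
Step 4: enter (3,2), '.' pass, move down to (4,2)
Step 5: enter (4,2), '.' pass, move down to (5,2)
Step 6: enter (5,2), '.' pass, move down to (6,2)
Step 7: enter (6,2), '.' pass, move down to (7,2)
Step 8: enter (7,2), '.' pass, move down to (8,2)
Step 9: enter (8,2), '.' pass, move down to (9,2)
Step 10: at (9,2) — EXIT via bottom edge, pos 2

Answer: bottom 2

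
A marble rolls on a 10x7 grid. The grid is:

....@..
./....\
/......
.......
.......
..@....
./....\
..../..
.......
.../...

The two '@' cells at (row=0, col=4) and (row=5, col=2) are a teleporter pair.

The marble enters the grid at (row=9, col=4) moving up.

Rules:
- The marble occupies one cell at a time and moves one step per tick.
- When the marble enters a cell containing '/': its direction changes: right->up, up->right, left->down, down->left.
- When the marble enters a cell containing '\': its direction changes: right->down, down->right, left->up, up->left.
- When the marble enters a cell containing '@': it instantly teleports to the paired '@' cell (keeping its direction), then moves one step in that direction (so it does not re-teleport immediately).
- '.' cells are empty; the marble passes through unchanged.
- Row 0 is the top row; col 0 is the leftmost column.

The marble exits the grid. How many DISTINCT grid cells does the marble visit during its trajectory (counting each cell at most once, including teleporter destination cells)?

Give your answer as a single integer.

Answer: 5

Derivation:
Step 1: enter (9,4), '.' pass, move up to (8,4)
Step 2: enter (8,4), '.' pass, move up to (7,4)
Step 3: enter (7,4), '/' deflects up->right, move right to (7,5)
Step 4: enter (7,5), '.' pass, move right to (7,6)
Step 5: enter (7,6), '.' pass, move right to (7,7)
Step 6: at (7,7) — EXIT via right edge, pos 7
Distinct cells visited: 5 (path length 5)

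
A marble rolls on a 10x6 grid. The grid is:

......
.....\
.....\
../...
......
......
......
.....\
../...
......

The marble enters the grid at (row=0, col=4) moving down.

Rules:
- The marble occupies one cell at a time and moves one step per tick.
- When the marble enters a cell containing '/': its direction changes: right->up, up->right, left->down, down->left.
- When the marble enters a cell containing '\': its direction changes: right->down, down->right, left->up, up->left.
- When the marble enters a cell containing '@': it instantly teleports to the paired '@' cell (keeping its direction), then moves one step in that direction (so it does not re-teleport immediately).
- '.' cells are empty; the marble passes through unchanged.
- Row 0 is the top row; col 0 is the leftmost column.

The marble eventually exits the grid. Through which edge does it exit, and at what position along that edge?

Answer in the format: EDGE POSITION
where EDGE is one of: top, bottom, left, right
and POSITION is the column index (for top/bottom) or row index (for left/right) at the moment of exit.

Answer: bottom 4

Derivation:
Step 1: enter (0,4), '.' pass, move down to (1,4)
Step 2: enter (1,4), '.' pass, move down to (2,4)
Step 3: enter (2,4), '.' pass, move down to (3,4)
Step 4: enter (3,4), '.' pass, move down to (4,4)
Step 5: enter (4,4), '.' pass, move down to (5,4)
Step 6: enter (5,4), '.' pass, move down to (6,4)
Step 7: enter (6,4), '.' pass, move down to (7,4)
Step 8: enter (7,4), '.' pass, move down to (8,4)
Step 9: enter (8,4), '.' pass, move down to (9,4)
Step 10: enter (9,4), '.' pass, move down to (10,4)
Step 11: at (10,4) — EXIT via bottom edge, pos 4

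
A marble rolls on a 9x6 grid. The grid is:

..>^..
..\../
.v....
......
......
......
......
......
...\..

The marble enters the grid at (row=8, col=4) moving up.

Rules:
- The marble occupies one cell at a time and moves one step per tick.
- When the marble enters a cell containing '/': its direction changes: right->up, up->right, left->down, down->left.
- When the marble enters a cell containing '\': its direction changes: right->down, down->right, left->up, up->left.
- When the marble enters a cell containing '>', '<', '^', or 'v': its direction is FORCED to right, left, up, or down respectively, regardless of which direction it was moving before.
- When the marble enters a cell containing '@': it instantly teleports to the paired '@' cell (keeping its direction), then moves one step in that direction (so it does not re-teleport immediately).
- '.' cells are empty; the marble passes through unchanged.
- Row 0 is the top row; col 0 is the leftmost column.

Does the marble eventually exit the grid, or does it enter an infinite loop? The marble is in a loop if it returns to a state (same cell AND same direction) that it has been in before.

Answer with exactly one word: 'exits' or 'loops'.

Answer: exits

Derivation:
Step 1: enter (8,4), '.' pass, move up to (7,4)
Step 2: enter (7,4), '.' pass, move up to (6,4)
Step 3: enter (6,4), '.' pass, move up to (5,4)
Step 4: enter (5,4), '.' pass, move up to (4,4)
Step 5: enter (4,4), '.' pass, move up to (3,4)
Step 6: enter (3,4), '.' pass, move up to (2,4)
Step 7: enter (2,4), '.' pass, move up to (1,4)
Step 8: enter (1,4), '.' pass, move up to (0,4)
Step 9: enter (0,4), '.' pass, move up to (-1,4)
Step 10: at (-1,4) — EXIT via top edge, pos 4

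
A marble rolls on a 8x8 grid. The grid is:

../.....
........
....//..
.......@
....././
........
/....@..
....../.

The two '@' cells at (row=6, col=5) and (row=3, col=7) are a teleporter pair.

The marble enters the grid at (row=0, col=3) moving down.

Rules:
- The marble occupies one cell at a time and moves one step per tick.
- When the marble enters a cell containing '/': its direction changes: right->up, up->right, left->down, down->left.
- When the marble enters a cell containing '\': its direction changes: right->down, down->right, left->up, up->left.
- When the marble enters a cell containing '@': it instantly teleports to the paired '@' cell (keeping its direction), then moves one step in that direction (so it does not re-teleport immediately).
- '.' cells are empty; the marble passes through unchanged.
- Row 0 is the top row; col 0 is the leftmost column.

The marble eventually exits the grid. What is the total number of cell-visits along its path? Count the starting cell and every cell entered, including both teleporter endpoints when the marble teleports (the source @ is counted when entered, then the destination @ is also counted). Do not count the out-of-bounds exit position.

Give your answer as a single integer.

Step 1: enter (0,3), '.' pass, move down to (1,3)
Step 2: enter (1,3), '.' pass, move down to (2,3)
Step 3: enter (2,3), '.' pass, move down to (3,3)
Step 4: enter (3,3), '.' pass, move down to (4,3)
Step 5: enter (4,3), '.' pass, move down to (5,3)
Step 6: enter (5,3), '.' pass, move down to (6,3)
Step 7: enter (6,3), '.' pass, move down to (7,3)
Step 8: enter (7,3), '.' pass, move down to (8,3)
Step 9: at (8,3) — EXIT via bottom edge, pos 3
Path length (cell visits): 8

Answer: 8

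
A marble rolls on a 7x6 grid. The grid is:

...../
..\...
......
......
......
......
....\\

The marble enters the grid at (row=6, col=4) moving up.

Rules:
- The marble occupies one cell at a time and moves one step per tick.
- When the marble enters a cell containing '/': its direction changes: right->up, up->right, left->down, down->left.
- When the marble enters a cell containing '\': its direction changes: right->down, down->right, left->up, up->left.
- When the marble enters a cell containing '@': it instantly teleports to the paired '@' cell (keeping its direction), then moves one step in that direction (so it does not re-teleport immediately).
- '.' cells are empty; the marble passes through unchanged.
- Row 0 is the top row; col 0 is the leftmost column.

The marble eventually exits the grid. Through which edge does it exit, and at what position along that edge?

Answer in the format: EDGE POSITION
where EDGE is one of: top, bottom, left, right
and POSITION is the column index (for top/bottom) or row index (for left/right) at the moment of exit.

Step 1: enter (6,4), '\' deflects up->left, move left to (6,3)
Step 2: enter (6,3), '.' pass, move left to (6,2)
Step 3: enter (6,2), '.' pass, move left to (6,1)
Step 4: enter (6,1), '.' pass, move left to (6,0)
Step 5: enter (6,0), '.' pass, move left to (6,-1)
Step 6: at (6,-1) — EXIT via left edge, pos 6

Answer: left 6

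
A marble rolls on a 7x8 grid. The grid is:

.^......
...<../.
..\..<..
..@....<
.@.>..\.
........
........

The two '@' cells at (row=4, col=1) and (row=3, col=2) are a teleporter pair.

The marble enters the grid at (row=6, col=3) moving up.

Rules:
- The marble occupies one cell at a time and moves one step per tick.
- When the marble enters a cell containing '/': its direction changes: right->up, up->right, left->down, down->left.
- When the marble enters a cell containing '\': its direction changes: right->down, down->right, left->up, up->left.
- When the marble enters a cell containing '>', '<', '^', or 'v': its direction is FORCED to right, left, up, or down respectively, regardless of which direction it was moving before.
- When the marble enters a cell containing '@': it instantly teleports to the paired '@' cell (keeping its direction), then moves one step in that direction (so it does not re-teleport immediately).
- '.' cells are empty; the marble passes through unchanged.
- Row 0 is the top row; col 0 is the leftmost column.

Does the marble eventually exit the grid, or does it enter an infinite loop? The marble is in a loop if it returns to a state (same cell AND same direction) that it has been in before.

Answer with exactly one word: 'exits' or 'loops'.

Step 1: enter (6,3), '.' pass, move up to (5,3)
Step 2: enter (5,3), '.' pass, move up to (4,3)
Step 3: enter (4,3), '>' forces up->right, move right to (4,4)
Step 4: enter (4,4), '.' pass, move right to (4,5)
Step 5: enter (4,5), '.' pass, move right to (4,6)
Step 6: enter (4,6), '\' deflects right->down, move down to (5,6)
Step 7: enter (5,6), '.' pass, move down to (6,6)
Step 8: enter (6,6), '.' pass, move down to (7,6)
Step 9: at (7,6) — EXIT via bottom edge, pos 6

Answer: exits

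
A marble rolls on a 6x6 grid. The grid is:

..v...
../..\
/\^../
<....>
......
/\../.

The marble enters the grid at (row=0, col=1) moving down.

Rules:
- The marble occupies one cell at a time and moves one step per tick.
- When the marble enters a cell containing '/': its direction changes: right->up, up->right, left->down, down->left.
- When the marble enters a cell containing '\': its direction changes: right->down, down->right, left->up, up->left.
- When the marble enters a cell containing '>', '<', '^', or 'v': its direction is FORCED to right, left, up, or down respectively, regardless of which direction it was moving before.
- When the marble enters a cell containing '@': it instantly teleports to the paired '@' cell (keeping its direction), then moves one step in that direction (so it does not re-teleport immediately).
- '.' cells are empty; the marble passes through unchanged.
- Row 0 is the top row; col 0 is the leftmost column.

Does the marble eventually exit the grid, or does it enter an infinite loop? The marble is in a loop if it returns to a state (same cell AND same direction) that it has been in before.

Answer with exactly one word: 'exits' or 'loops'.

Step 1: enter (0,1), '.' pass, move down to (1,1)
Step 2: enter (1,1), '.' pass, move down to (2,1)
Step 3: enter (2,1), '\' deflects down->right, move right to (2,2)
Step 4: enter (2,2), '^' forces right->up, move up to (1,2)
Step 5: enter (1,2), '/' deflects up->right, move right to (1,3)
Step 6: enter (1,3), '.' pass, move right to (1,4)
Step 7: enter (1,4), '.' pass, move right to (1,5)
Step 8: enter (1,5), '\' deflects right->down, move down to (2,5)
Step 9: enter (2,5), '/' deflects down->left, move left to (2,4)
Step 10: enter (2,4), '.' pass, move left to (2,3)
Step 11: enter (2,3), '.' pass, move left to (2,2)
Step 12: enter (2,2), '^' forces left->up, move up to (1,2)
Step 13: at (1,2) dir=up — LOOP DETECTED (seen before)

Answer: loops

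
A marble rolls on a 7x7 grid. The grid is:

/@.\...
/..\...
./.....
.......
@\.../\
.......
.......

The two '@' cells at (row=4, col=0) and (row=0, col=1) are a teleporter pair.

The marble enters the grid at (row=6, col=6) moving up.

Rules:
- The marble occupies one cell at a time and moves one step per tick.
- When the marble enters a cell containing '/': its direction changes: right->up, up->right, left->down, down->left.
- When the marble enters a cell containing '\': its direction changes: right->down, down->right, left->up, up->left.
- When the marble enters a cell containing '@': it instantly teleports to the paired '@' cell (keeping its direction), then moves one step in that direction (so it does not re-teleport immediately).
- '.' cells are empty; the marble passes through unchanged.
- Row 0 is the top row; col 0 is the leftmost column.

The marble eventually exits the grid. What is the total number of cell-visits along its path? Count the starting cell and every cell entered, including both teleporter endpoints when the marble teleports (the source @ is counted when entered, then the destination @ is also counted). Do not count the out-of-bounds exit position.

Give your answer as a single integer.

Answer: 6

Derivation:
Step 1: enter (6,6), '.' pass, move up to (5,6)
Step 2: enter (5,6), '.' pass, move up to (4,6)
Step 3: enter (4,6), '\' deflects up->left, move left to (4,5)
Step 4: enter (4,5), '/' deflects left->down, move down to (5,5)
Step 5: enter (5,5), '.' pass, move down to (6,5)
Step 6: enter (6,5), '.' pass, move down to (7,5)
Step 7: at (7,5) — EXIT via bottom edge, pos 5
Path length (cell visits): 6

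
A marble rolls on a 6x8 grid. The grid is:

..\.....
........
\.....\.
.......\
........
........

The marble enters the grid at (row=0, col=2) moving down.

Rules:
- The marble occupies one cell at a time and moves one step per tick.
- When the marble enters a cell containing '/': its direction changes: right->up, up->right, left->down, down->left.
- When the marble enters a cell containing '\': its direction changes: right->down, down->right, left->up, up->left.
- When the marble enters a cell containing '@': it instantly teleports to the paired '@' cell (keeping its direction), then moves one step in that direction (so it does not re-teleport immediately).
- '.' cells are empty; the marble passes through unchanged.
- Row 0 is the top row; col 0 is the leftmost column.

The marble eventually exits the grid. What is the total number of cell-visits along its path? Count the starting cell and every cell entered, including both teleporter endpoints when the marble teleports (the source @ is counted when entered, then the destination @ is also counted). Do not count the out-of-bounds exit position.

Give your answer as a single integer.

Answer: 6

Derivation:
Step 1: enter (0,2), '\' deflects down->right, move right to (0,3)
Step 2: enter (0,3), '.' pass, move right to (0,4)
Step 3: enter (0,4), '.' pass, move right to (0,5)
Step 4: enter (0,5), '.' pass, move right to (0,6)
Step 5: enter (0,6), '.' pass, move right to (0,7)
Step 6: enter (0,7), '.' pass, move right to (0,8)
Step 7: at (0,8) — EXIT via right edge, pos 0
Path length (cell visits): 6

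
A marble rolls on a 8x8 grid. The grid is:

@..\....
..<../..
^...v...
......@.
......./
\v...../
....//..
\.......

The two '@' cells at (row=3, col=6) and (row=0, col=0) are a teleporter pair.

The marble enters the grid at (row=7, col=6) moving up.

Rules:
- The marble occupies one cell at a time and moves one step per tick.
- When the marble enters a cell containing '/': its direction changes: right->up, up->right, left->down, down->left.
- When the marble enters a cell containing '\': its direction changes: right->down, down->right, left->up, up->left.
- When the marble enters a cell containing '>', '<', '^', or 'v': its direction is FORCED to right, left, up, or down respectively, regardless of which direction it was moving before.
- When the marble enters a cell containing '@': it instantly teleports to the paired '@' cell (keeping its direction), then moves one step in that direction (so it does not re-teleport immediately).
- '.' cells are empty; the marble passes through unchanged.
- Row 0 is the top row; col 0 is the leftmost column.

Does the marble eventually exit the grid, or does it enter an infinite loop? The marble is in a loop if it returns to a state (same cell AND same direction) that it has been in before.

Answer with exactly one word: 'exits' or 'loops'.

Step 1: enter (7,6), '.' pass, move up to (6,6)
Step 2: enter (6,6), '.' pass, move up to (5,6)
Step 3: enter (5,6), '.' pass, move up to (4,6)
Step 4: enter (4,6), '.' pass, move up to (3,6)
Step 5: enter (3,6), '@' teleport (3,6)->(0,0), also enter (0,0), move up to (-1,0)
Step 6: at (-1,0) — EXIT via top edge, pos 0

Answer: exits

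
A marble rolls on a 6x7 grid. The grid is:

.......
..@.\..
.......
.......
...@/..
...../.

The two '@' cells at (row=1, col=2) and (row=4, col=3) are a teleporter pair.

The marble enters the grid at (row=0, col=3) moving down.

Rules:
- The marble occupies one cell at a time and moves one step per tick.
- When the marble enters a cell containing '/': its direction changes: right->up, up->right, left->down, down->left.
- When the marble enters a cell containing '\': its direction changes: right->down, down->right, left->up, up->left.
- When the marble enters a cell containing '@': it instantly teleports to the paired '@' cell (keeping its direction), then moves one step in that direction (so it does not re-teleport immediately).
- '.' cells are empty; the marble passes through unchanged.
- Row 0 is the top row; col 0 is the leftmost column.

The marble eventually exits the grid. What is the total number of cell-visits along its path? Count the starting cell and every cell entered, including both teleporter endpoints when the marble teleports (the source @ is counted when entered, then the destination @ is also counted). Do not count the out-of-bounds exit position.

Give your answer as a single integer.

Answer: 10

Derivation:
Step 1: enter (0,3), '.' pass, move down to (1,3)
Step 2: enter (1,3), '.' pass, move down to (2,3)
Step 3: enter (2,3), '.' pass, move down to (3,3)
Step 4: enter (3,3), '.' pass, move down to (4,3)
Step 5: enter (4,3), '@' teleport (4,3)->(1,2), also enter (1,2), move down to (2,2)
Step 6: enter (2,2), '.' pass, move down to (3,2)
Step 7: enter (3,2), '.' pass, move down to (4,2)
Step 8: enter (4,2), '.' pass, move down to (5,2)
Step 9: enter (5,2), '.' pass, move down to (6,2)
Step 10: at (6,2) — EXIT via bottom edge, pos 2
Path length (cell visits): 10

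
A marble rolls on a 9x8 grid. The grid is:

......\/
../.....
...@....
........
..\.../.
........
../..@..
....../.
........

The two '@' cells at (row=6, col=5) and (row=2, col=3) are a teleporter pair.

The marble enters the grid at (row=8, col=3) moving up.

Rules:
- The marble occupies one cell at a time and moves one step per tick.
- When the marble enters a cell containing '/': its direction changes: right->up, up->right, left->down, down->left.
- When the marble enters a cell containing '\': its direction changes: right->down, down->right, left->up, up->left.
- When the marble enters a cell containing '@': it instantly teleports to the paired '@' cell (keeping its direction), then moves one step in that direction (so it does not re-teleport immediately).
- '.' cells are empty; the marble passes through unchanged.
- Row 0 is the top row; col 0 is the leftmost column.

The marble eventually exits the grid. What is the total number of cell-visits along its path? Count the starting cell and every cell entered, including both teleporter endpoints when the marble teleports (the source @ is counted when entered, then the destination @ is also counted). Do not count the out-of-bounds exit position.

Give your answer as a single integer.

Answer: 14

Derivation:
Step 1: enter (8,3), '.' pass, move up to (7,3)
Step 2: enter (7,3), '.' pass, move up to (6,3)
Step 3: enter (6,3), '.' pass, move up to (5,3)
Step 4: enter (5,3), '.' pass, move up to (4,3)
Step 5: enter (4,3), '.' pass, move up to (3,3)
Step 6: enter (3,3), '.' pass, move up to (2,3)
Step 7: enter (2,3), '@' teleport (2,3)->(6,5), also enter (6,5), move up to (5,5)
Step 8: enter (5,5), '.' pass, move up to (4,5)
Step 9: enter (4,5), '.' pass, move up to (3,5)
Step 10: enter (3,5), '.' pass, move up to (2,5)
Step 11: enter (2,5), '.' pass, move up to (1,5)
Step 12: enter (1,5), '.' pass, move up to (0,5)
Step 13: enter (0,5), '.' pass, move up to (-1,5)
Step 14: at (-1,5) — EXIT via top edge, pos 5
Path length (cell visits): 14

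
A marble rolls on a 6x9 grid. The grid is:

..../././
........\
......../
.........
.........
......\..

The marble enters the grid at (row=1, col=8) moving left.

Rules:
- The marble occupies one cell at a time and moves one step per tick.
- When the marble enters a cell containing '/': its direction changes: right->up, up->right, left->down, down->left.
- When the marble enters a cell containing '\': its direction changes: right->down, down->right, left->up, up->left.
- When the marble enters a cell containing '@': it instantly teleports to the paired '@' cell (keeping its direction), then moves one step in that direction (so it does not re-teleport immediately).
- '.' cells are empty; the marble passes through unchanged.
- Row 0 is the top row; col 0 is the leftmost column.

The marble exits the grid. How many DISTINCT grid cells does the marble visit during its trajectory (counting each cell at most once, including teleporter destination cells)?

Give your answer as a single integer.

Answer: 2

Derivation:
Step 1: enter (1,8), '\' deflects left->up, move up to (0,8)
Step 2: enter (0,8), '/' deflects up->right, move right to (0,9)
Step 3: at (0,9) — EXIT via right edge, pos 0
Distinct cells visited: 2 (path length 2)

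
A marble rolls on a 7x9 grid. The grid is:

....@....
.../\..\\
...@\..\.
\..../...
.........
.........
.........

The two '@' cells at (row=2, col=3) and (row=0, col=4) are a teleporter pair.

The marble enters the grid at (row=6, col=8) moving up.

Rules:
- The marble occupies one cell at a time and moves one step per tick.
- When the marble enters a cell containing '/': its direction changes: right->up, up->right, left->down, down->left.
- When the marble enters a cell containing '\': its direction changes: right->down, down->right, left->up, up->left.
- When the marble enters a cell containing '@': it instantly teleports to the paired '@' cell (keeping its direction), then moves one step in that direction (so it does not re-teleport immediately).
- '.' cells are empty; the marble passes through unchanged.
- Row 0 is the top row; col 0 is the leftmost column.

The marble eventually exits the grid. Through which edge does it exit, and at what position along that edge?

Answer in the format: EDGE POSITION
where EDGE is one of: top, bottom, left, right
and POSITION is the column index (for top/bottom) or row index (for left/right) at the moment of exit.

Step 1: enter (6,8), '.' pass, move up to (5,8)
Step 2: enter (5,8), '.' pass, move up to (4,8)
Step 3: enter (4,8), '.' pass, move up to (3,8)
Step 4: enter (3,8), '.' pass, move up to (2,8)
Step 5: enter (2,8), '.' pass, move up to (1,8)
Step 6: enter (1,8), '\' deflects up->left, move left to (1,7)
Step 7: enter (1,7), '\' deflects left->up, move up to (0,7)
Step 8: enter (0,7), '.' pass, move up to (-1,7)
Step 9: at (-1,7) — EXIT via top edge, pos 7

Answer: top 7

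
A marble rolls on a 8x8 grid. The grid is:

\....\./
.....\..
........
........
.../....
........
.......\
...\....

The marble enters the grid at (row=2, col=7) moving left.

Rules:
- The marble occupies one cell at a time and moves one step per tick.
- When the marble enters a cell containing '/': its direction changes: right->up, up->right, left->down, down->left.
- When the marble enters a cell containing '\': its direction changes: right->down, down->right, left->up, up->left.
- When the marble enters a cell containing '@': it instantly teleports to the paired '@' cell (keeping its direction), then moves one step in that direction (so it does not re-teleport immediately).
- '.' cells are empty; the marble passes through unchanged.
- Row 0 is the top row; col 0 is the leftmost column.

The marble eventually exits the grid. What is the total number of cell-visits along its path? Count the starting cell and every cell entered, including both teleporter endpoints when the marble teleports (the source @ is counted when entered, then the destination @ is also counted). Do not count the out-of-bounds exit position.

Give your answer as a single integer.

Step 1: enter (2,7), '.' pass, move left to (2,6)
Step 2: enter (2,6), '.' pass, move left to (2,5)
Step 3: enter (2,5), '.' pass, move left to (2,4)
Step 4: enter (2,4), '.' pass, move left to (2,3)
Step 5: enter (2,3), '.' pass, move left to (2,2)
Step 6: enter (2,2), '.' pass, move left to (2,1)
Step 7: enter (2,1), '.' pass, move left to (2,0)
Step 8: enter (2,0), '.' pass, move left to (2,-1)
Step 9: at (2,-1) — EXIT via left edge, pos 2
Path length (cell visits): 8

Answer: 8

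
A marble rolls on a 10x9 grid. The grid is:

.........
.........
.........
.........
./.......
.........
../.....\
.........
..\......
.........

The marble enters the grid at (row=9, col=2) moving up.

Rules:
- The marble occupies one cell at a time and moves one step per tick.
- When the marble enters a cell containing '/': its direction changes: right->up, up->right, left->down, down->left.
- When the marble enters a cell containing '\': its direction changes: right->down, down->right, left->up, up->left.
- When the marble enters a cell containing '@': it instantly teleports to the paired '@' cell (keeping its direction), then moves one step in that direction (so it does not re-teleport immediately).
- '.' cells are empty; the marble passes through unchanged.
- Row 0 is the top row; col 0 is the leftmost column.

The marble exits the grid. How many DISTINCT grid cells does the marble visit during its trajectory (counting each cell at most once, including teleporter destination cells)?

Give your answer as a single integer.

Step 1: enter (9,2), '.' pass, move up to (8,2)
Step 2: enter (8,2), '\' deflects up->left, move left to (8,1)
Step 3: enter (8,1), '.' pass, move left to (8,0)
Step 4: enter (8,0), '.' pass, move left to (8,-1)
Step 5: at (8,-1) — EXIT via left edge, pos 8
Distinct cells visited: 4 (path length 4)

Answer: 4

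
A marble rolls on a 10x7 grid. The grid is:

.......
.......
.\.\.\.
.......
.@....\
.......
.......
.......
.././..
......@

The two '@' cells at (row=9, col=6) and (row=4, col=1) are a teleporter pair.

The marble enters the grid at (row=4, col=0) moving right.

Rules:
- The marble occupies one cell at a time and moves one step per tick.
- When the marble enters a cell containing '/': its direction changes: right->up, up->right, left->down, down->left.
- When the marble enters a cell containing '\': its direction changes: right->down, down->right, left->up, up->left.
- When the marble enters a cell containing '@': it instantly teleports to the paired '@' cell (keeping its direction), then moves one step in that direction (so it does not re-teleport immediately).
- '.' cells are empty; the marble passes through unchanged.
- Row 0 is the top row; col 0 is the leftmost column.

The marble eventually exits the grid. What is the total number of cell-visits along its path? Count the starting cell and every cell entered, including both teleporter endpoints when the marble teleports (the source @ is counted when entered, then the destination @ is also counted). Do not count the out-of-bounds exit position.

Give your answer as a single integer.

Answer: 3

Derivation:
Step 1: enter (4,0), '.' pass, move right to (4,1)
Step 2: enter (4,1), '@' teleport (4,1)->(9,6), also enter (9,6), move right to (9,7)
Step 3: at (9,7) — EXIT via right edge, pos 9
Path length (cell visits): 3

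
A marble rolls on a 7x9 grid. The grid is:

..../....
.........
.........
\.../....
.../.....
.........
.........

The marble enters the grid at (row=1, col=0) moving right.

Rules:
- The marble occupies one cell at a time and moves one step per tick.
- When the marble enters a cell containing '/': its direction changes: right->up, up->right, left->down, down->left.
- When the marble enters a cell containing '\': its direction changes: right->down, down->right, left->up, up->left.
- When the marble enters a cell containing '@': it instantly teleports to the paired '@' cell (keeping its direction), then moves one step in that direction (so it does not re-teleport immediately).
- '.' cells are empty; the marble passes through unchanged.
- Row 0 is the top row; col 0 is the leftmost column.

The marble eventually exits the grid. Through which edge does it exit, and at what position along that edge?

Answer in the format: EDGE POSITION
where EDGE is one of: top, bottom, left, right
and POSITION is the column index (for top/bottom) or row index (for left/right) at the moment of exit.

Step 1: enter (1,0), '.' pass, move right to (1,1)
Step 2: enter (1,1), '.' pass, move right to (1,2)
Step 3: enter (1,2), '.' pass, move right to (1,3)
Step 4: enter (1,3), '.' pass, move right to (1,4)
Step 5: enter (1,4), '.' pass, move right to (1,5)
Step 6: enter (1,5), '.' pass, move right to (1,6)
Step 7: enter (1,6), '.' pass, move right to (1,7)
Step 8: enter (1,7), '.' pass, move right to (1,8)
Step 9: enter (1,8), '.' pass, move right to (1,9)
Step 10: at (1,9) — EXIT via right edge, pos 1

Answer: right 1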